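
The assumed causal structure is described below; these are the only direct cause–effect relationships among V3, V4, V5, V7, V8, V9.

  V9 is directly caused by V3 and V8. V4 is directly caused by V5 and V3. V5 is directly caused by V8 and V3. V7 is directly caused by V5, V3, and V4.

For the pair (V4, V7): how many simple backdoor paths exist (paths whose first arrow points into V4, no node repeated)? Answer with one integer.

6

A backdoor path from V4 to V7 is any simple undirected path whose first edge points into V4 (i.e. leaves V4 via a parent).
Parents of V4: {V3, V5}.
Enumerating:
  P1: V4 <- V3 -> V5 -> V7
  P2: V4 <- V3 -> V7
  P3: V4 <- V3 -> V9 <- V8 -> V5 -> V7
  P4: V4 <- V5 <- V3 -> V7
  P5: V4 <- V5 <- V8 -> V9 <- V3 -> V7
  P6: V4 <- V5 -> V7
That exhausts the simple backdoor paths. Count: 6.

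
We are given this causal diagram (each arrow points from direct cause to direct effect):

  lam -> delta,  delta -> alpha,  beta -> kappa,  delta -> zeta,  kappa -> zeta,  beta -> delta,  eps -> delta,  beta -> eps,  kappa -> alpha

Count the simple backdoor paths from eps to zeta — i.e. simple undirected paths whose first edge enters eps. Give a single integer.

4

A backdoor path from eps to zeta is any simple undirected path whose first edge points into eps (i.e. leaves eps via a parent).
Parents of eps: {beta}.
Enumerating:
  P1: eps <- beta -> kappa -> alpha <- delta -> zeta
  P2: eps <- beta -> kappa -> zeta
  P3: eps <- beta -> delta -> alpha <- kappa -> zeta
  P4: eps <- beta -> delta -> zeta
That exhausts the simple backdoor paths. Count: 4.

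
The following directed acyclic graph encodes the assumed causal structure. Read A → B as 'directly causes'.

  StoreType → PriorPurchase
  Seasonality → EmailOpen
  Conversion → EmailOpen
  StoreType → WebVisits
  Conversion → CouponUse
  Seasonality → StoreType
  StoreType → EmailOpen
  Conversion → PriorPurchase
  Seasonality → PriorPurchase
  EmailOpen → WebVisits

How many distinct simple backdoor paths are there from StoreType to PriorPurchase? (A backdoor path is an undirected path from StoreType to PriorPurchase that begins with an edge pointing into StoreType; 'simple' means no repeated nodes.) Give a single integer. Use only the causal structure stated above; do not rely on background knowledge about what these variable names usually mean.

2

A backdoor path from StoreType to PriorPurchase is any simple undirected path whose first edge points into StoreType (i.e. leaves StoreType via a parent).
Parents of StoreType: {Seasonality}.
Enumerating:
  P1: StoreType <- Seasonality -> PriorPurchase
  P2: StoreType <- Seasonality -> EmailOpen <- Conversion -> PriorPurchase
That exhausts the simple backdoor paths. Count: 2.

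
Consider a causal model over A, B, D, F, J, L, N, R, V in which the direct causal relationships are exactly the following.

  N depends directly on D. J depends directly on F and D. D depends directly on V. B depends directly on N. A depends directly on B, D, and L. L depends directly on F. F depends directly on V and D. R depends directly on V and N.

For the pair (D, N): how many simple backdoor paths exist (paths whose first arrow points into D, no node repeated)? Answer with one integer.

A backdoor path from D to N is any simple undirected path whose first edge points into D (i.e. leaves D via a parent).
Parents of D: {V}.
Enumerating:
  P1: D <- V -> F -> L -> A <- B <- N
  P2: D <- V -> R <- N
That exhausts the simple backdoor paths. Count: 2.

2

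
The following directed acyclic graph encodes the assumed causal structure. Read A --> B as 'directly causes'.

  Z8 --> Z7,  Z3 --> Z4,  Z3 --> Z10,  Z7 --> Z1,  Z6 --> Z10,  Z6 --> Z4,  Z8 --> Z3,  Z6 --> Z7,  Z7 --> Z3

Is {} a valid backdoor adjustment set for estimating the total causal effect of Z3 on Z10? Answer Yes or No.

Backdoor paths from Z3 to Z10 (paths whose first edge points into Z3):
  P1: Z3 <- Z8 -> Z7 <- Z6 -> Z10
  P2: Z3 <- Z7 <- Z6 -> Z10
Condition 1 (no descendant of Z3 in the set): holds — descendants of Z3 are {Z10, Z4}; none are in {}.
Condition 2 (every backdoor path blocked by {}):
  P1: blocked at collider Z7 (neither it nor any descendant is in the conditioning set).
  P2: open — no interior node is in the conditioning set.
{} does not satisfy the backdoor criterion.

No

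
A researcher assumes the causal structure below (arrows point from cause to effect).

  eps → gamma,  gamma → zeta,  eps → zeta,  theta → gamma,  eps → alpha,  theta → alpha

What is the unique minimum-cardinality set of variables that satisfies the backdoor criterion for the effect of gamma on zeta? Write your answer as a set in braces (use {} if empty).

{eps}

Variables eligible for adjustment (non-descendants of gamma, excluding gamma and zeta): {alpha, eps, theta}.
Backdoor paths from gamma to zeta:
  P1: gamma <- theta -> alpha <- eps -> zeta
  P2: gamma <- eps -> zeta
The empty set is not sufficient: P2 (gamma <- eps -> zeta) has no collider blocking it and no conditioned non-collider, so it is open.
Try {eps}:
  P1: blocked at collider alpha (neither it nor any descendant is in the conditioning set).
  P2: blocked at fork node eps ∈ conditioning set.
{eps} contains no descendant of gamma and blocks every backdoor path.
No other singleton works — e.g. {theta} leaves P2 open — so {eps} is the unique smallest valid adjustment set.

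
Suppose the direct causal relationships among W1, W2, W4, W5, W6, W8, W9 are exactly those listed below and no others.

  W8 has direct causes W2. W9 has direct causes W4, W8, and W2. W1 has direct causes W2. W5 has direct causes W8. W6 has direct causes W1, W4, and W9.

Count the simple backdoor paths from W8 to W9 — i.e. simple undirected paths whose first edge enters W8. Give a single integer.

3

A backdoor path from W8 to W9 is any simple undirected path whose first edge points into W8 (i.e. leaves W8 via a parent).
Parents of W8: {W2}.
Enumerating:
  P1: W8 <- W2 -> W1 -> W6 <- W4 -> W9
  P2: W8 <- W2 -> W1 -> W6 <- W9
  P3: W8 <- W2 -> W9
That exhausts the simple backdoor paths. Count: 3.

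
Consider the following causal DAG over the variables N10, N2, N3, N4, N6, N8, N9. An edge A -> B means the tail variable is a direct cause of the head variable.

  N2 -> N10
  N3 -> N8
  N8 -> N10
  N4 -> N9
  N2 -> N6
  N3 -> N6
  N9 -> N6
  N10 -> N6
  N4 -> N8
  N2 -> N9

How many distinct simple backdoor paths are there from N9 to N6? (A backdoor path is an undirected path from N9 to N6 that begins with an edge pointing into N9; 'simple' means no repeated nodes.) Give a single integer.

A backdoor path from N9 to N6 is any simple undirected path whose first edge points into N9 (i.e. leaves N9 via a parent).
Parents of N9: {N2, N4}.
Enumerating:
  P1: N9 <- N4 -> N8 <- N3 -> N6
  P2: N9 <- N4 -> N8 -> N10 <- N2 -> N6
  P3: N9 <- N4 -> N8 -> N10 -> N6
  P4: N9 <- N2 -> N10 <- N8 <- N3 -> N6
  P5: N9 <- N2 -> N10 -> N6
  P6: N9 <- N2 -> N6
That exhausts the simple backdoor paths. Count: 6.

6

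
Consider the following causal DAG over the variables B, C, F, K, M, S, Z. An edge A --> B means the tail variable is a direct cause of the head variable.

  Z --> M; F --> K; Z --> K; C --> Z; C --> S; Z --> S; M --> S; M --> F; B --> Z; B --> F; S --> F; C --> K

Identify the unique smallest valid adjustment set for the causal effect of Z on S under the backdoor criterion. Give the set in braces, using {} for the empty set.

Variables eligible for adjustment (non-descendants of Z, excluding Z and S): {B, C}.
Backdoor paths from Z to S:
  P1: Z <- C -> S
  P2: Z <- C -> K <- F <- M -> S
  P3: Z <- C -> K <- F <- S
  P4: Z <- B -> F <- M -> S
  P5: Z <- B -> F <- S
  P6: Z <- B -> F -> K <- C -> S
The empty set is not sufficient: P1 (Z <- C -> S) has no collider blocking it and no conditioned non-collider, so it is open.
Try {C}:
  P1: blocked at fork node C ∈ conditioning set.
  P2: blocked at fork node C ∈ conditioning set.
  P3: blocked at fork node C ∈ conditioning set.
  P4: blocked at collider F (neither it nor any descendant is in the conditioning set).
  P5: blocked at collider F (neither it nor any descendant is in the conditioning set).
  P6: blocked at collider K (neither it nor any descendant is in the conditioning set).
{C} contains no descendant of Z and blocks every backdoor path.
No other singleton works — e.g. {B} leaves P1 open — so {C} is the unique smallest valid adjustment set.

{C}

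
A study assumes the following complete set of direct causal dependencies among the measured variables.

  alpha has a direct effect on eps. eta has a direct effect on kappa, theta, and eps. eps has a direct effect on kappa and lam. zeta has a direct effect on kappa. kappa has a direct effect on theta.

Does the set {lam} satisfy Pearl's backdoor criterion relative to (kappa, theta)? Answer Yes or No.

Backdoor paths from kappa to theta (paths whose first edge points into kappa):
  P1: kappa <- eta -> theta
  P2: kappa <- eps <- eta -> theta
Condition 1 (no descendant of kappa in the set): holds — descendants of kappa are {theta}; none are in {lam}.
Condition 2 (every backdoor path blocked by {lam}):
  P1: open — no interior node is in the conditioning set.
  P2: open — no interior node is in the conditioning set.
{lam} does not satisfy the backdoor criterion.

No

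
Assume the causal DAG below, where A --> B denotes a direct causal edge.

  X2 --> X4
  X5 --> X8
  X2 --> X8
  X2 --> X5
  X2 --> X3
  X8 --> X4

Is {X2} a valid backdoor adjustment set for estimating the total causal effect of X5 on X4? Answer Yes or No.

Yes

Backdoor paths from X5 to X4 (paths whose first edge points into X5):
  P1: X5 <- X2 -> X8 -> X4
  P2: X5 <- X2 -> X4
Condition 1 (no descendant of X5 in the set): holds — descendants of X5 are {X4, X8}; none are in {X2}.
Condition 2 (every backdoor path blocked by {X2}):
  P1: blocked at fork node X2 ∈ conditioning set.
  P2: blocked at fork node X2 ∈ conditioning set.
{X2} satisfies the backdoor criterion.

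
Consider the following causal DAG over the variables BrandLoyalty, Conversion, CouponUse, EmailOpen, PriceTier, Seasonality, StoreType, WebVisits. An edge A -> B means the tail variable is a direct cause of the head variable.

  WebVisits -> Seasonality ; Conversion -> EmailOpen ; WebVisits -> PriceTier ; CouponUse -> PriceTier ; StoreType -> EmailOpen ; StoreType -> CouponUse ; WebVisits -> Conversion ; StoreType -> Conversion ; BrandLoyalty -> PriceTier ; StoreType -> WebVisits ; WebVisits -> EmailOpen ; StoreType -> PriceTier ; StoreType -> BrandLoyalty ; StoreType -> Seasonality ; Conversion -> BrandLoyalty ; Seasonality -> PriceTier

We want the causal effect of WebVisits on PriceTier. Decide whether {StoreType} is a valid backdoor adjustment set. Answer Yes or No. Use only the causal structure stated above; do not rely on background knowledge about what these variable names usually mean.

Yes

Backdoor paths from WebVisits to PriceTier (paths whose first edge points into WebVisits):
  P1: WebVisits <- StoreType -> CouponUse -> PriceTier
  P2: WebVisits <- StoreType -> Conversion -> BrandLoyalty -> PriceTier
  P3: WebVisits <- StoreType -> BrandLoyalty -> PriceTier
  P4: WebVisits <- StoreType -> EmailOpen <- Conversion -> BrandLoyalty -> PriceTier
  P5: WebVisits <- StoreType -> Seasonality -> PriceTier
  P6: WebVisits <- StoreType -> PriceTier
Condition 1 (no descendant of WebVisits in the set): holds — descendants of WebVisits are {BrandLoyalty, Conversion, EmailOpen, PriceTier, Seasonality}; none are in {StoreType}.
Condition 2 (every backdoor path blocked by {StoreType}):
  P1: blocked at fork node StoreType ∈ conditioning set.
  P2: blocked at fork node StoreType ∈ conditioning set.
  P3: blocked at fork node StoreType ∈ conditioning set.
  P4: blocked at fork node StoreType ∈ conditioning set.
  P5: blocked at fork node StoreType ∈ conditioning set.
  P6: blocked at fork node StoreType ∈ conditioning set.
{StoreType} satisfies the backdoor criterion.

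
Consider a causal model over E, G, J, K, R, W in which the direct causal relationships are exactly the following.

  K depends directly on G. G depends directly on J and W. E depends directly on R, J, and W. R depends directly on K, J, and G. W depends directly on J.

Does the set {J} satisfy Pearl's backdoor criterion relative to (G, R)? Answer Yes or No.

Yes

Backdoor paths from G to R (paths whose first edge points into G):
  P1: G <- J -> W -> E <- R
  P2: G <- J -> R
  P3: G <- J -> E <- R
  P4: G <- W <- J -> R
  P5: G <- W <- J -> E <- R
  P6: G <- W -> E <- J -> R
  P7: G <- W -> E <- R
Condition 1 (no descendant of G in the set): holds — descendants of G are {E, K, R}; none are in {J}.
Condition 2 (every backdoor path blocked by {J}):
  P1: blocked at fork node J ∈ conditioning set.
  P2: blocked at fork node J ∈ conditioning set.
  P3: blocked at fork node J ∈ conditioning set.
  P4: blocked at fork node J ∈ conditioning set.
  P5: blocked at fork node J ∈ conditioning set.
  P6: blocked at collider E (neither it nor any descendant is in the conditioning set).
  P7: blocked at collider E (neither it nor any descendant is in the conditioning set).
{J} satisfies the backdoor criterion.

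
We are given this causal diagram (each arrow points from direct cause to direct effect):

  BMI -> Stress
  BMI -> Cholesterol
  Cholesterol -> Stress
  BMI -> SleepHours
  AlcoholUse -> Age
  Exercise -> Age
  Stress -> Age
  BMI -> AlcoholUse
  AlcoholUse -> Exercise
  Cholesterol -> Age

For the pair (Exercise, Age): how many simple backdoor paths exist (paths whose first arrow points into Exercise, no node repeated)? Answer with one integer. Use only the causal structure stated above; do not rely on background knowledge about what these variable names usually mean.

A backdoor path from Exercise to Age is any simple undirected path whose first edge points into Exercise (i.e. leaves Exercise via a parent).
Parents of Exercise: {AlcoholUse}.
Enumerating:
  P1: Exercise <- AlcoholUse <- BMI -> Cholesterol -> Stress -> Age
  P2: Exercise <- AlcoholUse <- BMI -> Cholesterol -> Age
  P3: Exercise <- AlcoholUse <- BMI -> Stress <- Cholesterol -> Age
  P4: Exercise <- AlcoholUse <- BMI -> Stress -> Age
  P5: Exercise <- AlcoholUse -> Age
That exhausts the simple backdoor paths. Count: 5.

5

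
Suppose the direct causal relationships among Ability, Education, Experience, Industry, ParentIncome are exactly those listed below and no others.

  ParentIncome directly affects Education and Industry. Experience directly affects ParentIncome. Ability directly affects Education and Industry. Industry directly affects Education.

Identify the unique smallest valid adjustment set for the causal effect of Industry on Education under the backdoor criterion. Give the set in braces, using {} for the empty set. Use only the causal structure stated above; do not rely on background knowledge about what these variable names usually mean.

{Ability, ParentIncome}

Variables eligible for adjustment (non-descendants of Industry, excluding Industry and Education): {Ability, Experience, ParentIncome}.
Backdoor paths from Industry to Education:
  P1: Industry <- Ability -> Education
  P2: Industry <- ParentIncome -> Education
The empty set is not sufficient: P1 (Industry <- Ability -> Education) has no collider blocking it and no conditioned non-collider, so it is open.
Try {Ability, ParentIncome}:
  P1: blocked at fork node Ability ∈ conditioning set.
  P2: blocked at fork node ParentIncome ∈ conditioning set.
{Ability, ParentIncome} contains no descendant of Industry and blocks every backdoor path.
Every element of {Ability, ParentIncome} is needed (dropping Ability leaves P1 open; dropping ParentIncome leaves P2 open), so no proper subset is valid.
Among all size-2 subsets of the eligible variables, only {Ability, ParentIncome} blocks every backdoor path, so it is the unique smallest valid adjustment set.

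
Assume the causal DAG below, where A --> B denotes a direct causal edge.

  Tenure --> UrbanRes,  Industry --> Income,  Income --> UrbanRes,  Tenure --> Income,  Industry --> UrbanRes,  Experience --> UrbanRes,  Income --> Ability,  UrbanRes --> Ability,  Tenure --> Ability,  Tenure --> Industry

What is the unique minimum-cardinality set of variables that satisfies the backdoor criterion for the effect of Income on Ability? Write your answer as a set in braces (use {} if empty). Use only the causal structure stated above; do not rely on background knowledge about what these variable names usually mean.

Variables eligible for adjustment (non-descendants of Income, excluding Income and Ability): {Experience, Industry, Tenure}.
Backdoor paths from Income to Ability:
  P1: Income <- Tenure -> Industry -> UrbanRes -> Ability
  P2: Income <- Tenure -> UrbanRes -> Ability
  P3: Income <- Tenure -> Ability
  P4: Income <- Industry <- Tenure -> UrbanRes -> Ability
  P5: Income <- Industry <- Tenure -> Ability
  P6: Income <- Industry -> UrbanRes <- Tenure -> Ability
  P7: Income <- Industry -> UrbanRes -> Ability
The empty set is not sufficient: P1 (Income <- Tenure -> Industry -> UrbanRes -> Ability) has no collider blocking it and no conditioned non-collider, so it is open.
Try {Industry, Tenure}:
  P1: blocked at fork node Tenure ∈ conditioning set.
  P2: blocked at fork node Tenure ∈ conditioning set.
  P3: blocked at fork node Tenure ∈ conditioning set.
  P4: blocked at chain node Industry ∈ conditioning set.
  P5: blocked at chain node Industry ∈ conditioning set.
  P6: blocked at fork node Industry ∈ conditioning set.
  P7: blocked at fork node Industry ∈ conditioning set.
{Industry, Tenure} contains no descendant of Income and blocks every backdoor path.
Every element of {Industry, Tenure} is needed (dropping Industry leaves P7 open; dropping Tenure leaves P2 open), so no proper subset is valid.
Among all size-2 subsets of the eligible variables, only {Industry, Tenure} blocks every backdoor path, so it is the unique smallest valid adjustment set.

{Industry, Tenure}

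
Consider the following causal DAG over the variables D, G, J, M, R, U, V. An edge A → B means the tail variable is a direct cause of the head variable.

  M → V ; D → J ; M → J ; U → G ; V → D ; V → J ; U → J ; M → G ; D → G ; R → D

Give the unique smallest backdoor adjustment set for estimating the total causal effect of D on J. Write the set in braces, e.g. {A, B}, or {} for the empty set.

Variables eligible for adjustment (non-descendants of D, excluding D and J): {M, R, U, V}.
Backdoor paths from D to J:
  P1: D <- V <- M -> J
  P2: D <- V <- M -> G <- U -> J
  P3: D <- V -> J
The empty set is not sufficient: P1 (D <- V <- M -> J) has no collider blocking it and no conditioned non-collider, so it is open.
Try {V}:
  P1: blocked at chain node V ∈ conditioning set.
  P2: blocked at chain node V ∈ conditioning set.
  P3: blocked at fork node V ∈ conditioning set.
{V} contains no descendant of D and blocks every backdoor path.
No other singleton works — e.g. {R} leaves P1 open — so {V} is the unique smallest valid adjustment set.

{V}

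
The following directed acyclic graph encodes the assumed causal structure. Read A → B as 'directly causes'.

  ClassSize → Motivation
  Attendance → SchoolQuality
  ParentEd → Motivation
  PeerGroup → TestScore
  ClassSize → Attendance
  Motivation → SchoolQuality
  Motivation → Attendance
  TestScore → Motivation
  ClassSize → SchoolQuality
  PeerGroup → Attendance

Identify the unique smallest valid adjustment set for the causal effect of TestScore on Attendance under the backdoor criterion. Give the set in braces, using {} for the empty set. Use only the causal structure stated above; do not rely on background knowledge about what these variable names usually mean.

Variables eligible for adjustment (non-descendants of TestScore, excluding TestScore and Attendance): {ClassSize, ParentEd, PeerGroup}.
Backdoor paths from TestScore to Attendance:
  P1: TestScore <- PeerGroup -> Attendance
The empty set is not sufficient: P1 (TestScore <- PeerGroup -> Attendance) has no collider blocking it and no conditioned non-collider, so it is open.
Try {PeerGroup}:
  P1: blocked at fork node PeerGroup ∈ conditioning set.
{PeerGroup} contains no descendant of TestScore and blocks every backdoor path.
No other singleton works — e.g. {ClassSize} leaves P1 open — so {PeerGroup} is the unique smallest valid adjustment set.

{PeerGroup}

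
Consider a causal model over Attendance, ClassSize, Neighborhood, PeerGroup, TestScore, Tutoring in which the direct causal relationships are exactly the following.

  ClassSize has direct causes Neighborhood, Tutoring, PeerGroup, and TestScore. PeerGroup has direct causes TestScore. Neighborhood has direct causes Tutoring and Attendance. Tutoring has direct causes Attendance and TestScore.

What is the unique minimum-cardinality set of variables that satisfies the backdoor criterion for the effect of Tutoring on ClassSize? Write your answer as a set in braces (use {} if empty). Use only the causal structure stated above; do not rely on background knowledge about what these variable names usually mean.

Variables eligible for adjustment (non-descendants of Tutoring, excluding Tutoring and ClassSize): {Attendance, PeerGroup, TestScore}.
Backdoor paths from Tutoring to ClassSize:
  P1: Tutoring <- TestScore -> PeerGroup -> ClassSize
  P2: Tutoring <- TestScore -> ClassSize
  P3: Tutoring <- Attendance -> Neighborhood -> ClassSize
The empty set is not sufficient: P1 (Tutoring <- TestScore -> PeerGroup -> ClassSize) has no collider blocking it and no conditioned non-collider, so it is open.
Try {Attendance, TestScore}:
  P1: blocked at fork node TestScore ∈ conditioning set.
  P2: blocked at fork node TestScore ∈ conditioning set.
  P3: blocked at fork node Attendance ∈ conditioning set.
{Attendance, TestScore} contains no descendant of Tutoring and blocks every backdoor path.
Every element of {Attendance, TestScore} is needed (dropping Attendance leaves P3 open; dropping TestScore leaves P1 open), so no proper subset is valid.
Among all size-2 subsets of the eligible variables, only {Attendance, TestScore} blocks every backdoor path, so it is the unique smallest valid adjustment set.

{Attendance, TestScore}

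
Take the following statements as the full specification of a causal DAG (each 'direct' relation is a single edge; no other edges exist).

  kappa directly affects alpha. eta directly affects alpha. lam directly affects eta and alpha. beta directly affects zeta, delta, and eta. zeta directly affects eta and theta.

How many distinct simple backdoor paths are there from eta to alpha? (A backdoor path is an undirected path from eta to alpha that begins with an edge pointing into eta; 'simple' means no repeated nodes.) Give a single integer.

1

A backdoor path from eta to alpha is any simple undirected path whose first edge points into eta (i.e. leaves eta via a parent).
Parents of eta: {beta, lam, zeta}.
Enumerating:
  P1: eta <- lam -> alpha
That exhausts the simple backdoor paths. Count: 1.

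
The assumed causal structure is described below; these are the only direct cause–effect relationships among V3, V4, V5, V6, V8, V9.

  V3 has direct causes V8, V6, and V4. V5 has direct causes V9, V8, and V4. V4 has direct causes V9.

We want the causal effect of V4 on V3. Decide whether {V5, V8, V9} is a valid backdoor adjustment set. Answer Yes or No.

No

Backdoor paths from V4 to V3 (paths whose first edge points into V4):
  P1: V4 <- V9 -> V5 <- V8 -> V3
Condition 1 (no descendant of V4 in the set): FAILS — V5 is a descendant of V4.
Condition 2 (every backdoor path blocked by {V5, V8, V9}):
  P1: blocked at fork node V9 ∈ conditioning set.
{V5, V8, V9} does not satisfy the backdoor criterion.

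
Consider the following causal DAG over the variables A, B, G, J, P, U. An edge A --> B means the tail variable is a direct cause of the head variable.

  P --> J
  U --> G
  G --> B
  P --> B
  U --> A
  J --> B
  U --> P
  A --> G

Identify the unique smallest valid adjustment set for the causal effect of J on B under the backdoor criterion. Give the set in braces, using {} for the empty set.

{P}

Variables eligible for adjustment (non-descendants of J, excluding J and B): {A, G, P, U}.
Backdoor paths from J to B:
  P1: J <- P <- U -> A -> G -> B
  P2: J <- P <- U -> G -> B
  P3: J <- P -> B
The empty set is not sufficient: P1 (J <- P <- U -> A -> G -> B) has no collider blocking it and no conditioned non-collider, so it is open.
Try {P}:
  P1: blocked at chain node P ∈ conditioning set.
  P2: blocked at chain node P ∈ conditioning set.
  P3: blocked at fork node P ∈ conditioning set.
{P} contains no descendant of J and blocks every backdoor path.
No other singleton works — e.g. {U} leaves P3 open — so {P} is the unique smallest valid adjustment set.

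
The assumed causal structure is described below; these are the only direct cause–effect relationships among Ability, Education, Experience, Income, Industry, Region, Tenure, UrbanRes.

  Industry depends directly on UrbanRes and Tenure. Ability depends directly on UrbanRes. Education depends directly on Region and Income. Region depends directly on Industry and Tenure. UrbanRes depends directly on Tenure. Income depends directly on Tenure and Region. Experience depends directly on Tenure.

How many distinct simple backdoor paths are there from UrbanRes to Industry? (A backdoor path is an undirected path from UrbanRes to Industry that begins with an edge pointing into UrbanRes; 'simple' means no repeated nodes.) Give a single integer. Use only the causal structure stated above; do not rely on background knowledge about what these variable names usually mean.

A backdoor path from UrbanRes to Industry is any simple undirected path whose first edge points into UrbanRes (i.e. leaves UrbanRes via a parent).
Parents of UrbanRes: {Tenure}.
Enumerating:
  P1: UrbanRes <- Tenure -> Industry
  P2: UrbanRes <- Tenure -> Region <- Industry
  P3: UrbanRes <- Tenure -> Income <- Region <- Industry
  P4: UrbanRes <- Tenure -> Income -> Education <- Region <- Industry
That exhausts the simple backdoor paths. Count: 4.

4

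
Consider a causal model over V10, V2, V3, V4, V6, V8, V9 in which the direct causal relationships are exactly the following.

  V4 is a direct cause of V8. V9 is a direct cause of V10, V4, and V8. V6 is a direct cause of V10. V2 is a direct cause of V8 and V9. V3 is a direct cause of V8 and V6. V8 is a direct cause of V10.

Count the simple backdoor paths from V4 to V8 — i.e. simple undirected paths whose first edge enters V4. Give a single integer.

A backdoor path from V4 to V8 is any simple undirected path whose first edge points into V4 (i.e. leaves V4 via a parent).
Parents of V4: {V9}.
Enumerating:
  P1: V4 <- V9 <- V2 -> V8
  P2: V4 <- V9 -> V8
  P3: V4 <- V9 -> V10 <- V6 <- V3 -> V8
  P4: V4 <- V9 -> V10 <- V8
That exhausts the simple backdoor paths. Count: 4.

4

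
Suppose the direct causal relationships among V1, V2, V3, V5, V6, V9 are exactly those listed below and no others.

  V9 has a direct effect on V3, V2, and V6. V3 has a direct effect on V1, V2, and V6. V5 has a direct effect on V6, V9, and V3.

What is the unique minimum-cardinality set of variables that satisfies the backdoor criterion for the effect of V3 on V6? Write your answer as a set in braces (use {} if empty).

Variables eligible for adjustment (non-descendants of V3, excluding V3 and V6): {V5, V9}.
Backdoor paths from V3 to V6:
  P1: V3 <- V5 -> V9 -> V6
  P2: V3 <- V5 -> V6
  P3: V3 <- V9 <- V5 -> V6
  P4: V3 <- V9 -> V6
The empty set is not sufficient: P1 (V3 <- V5 -> V9 -> V6) has no collider blocking it and no conditioned non-collider, so it is open.
Try {V5, V9}:
  P1: blocked at fork node V5 ∈ conditioning set.
  P2: blocked at fork node V5 ∈ conditioning set.
  P3: blocked at chain node V9 ∈ conditioning set.
  P4: blocked at fork node V9 ∈ conditioning set.
{V5, V9} contains no descendant of V3 and blocks every backdoor path.
Every element of {V5, V9} is needed (dropping V5 leaves P2 open; dropping V9 leaves P4 open), so no proper subset is valid.
Among all size-2 subsets of the eligible variables, only {V5, V9} blocks every backdoor path, so it is the unique smallest valid adjustment set.

{V5, V9}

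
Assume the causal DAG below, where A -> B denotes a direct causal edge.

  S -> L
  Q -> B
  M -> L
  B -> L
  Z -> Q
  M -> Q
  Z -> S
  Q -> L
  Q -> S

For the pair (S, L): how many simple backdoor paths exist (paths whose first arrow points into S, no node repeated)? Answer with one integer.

6

A backdoor path from S to L is any simple undirected path whose first edge points into S (i.e. leaves S via a parent).
Parents of S: {Q, Z}.
Enumerating:
  P1: S <- Z -> Q <- M -> L
  P2: S <- Z -> Q -> B -> L
  P3: S <- Z -> Q -> L
  P4: S <- Q <- M -> L
  P5: S <- Q -> B -> L
  P6: S <- Q -> L
That exhausts the simple backdoor paths. Count: 6.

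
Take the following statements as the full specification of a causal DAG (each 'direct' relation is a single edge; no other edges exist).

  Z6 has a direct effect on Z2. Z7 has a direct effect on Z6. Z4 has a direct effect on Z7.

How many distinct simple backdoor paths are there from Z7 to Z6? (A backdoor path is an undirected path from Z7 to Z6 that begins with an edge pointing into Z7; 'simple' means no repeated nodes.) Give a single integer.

0

A backdoor path from Z7 to Z6 is any simple undirected path whose first edge points into Z7 (i.e. leaves Z7 via a parent).
Parents of Z7: {Z4}.
No simple path from any parent of Z7 reaches Z6 without revisiting Z7, so there are no backdoor paths.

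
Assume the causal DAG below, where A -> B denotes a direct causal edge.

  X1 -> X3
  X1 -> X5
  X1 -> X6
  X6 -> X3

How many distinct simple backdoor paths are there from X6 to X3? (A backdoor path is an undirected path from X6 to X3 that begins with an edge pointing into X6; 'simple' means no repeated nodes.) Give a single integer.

1

A backdoor path from X6 to X3 is any simple undirected path whose first edge points into X6 (i.e. leaves X6 via a parent).
Parents of X6: {X1}.
Enumerating:
  P1: X6 <- X1 -> X3
That exhausts the simple backdoor paths. Count: 1.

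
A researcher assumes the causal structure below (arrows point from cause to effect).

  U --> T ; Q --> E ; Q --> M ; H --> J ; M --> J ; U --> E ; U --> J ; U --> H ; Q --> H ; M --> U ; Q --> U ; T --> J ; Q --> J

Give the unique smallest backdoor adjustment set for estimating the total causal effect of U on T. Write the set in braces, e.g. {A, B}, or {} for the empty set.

{}

Variables eligible for adjustment (non-descendants of U, excluding U and T): {M, Q}.
Backdoor paths from U to T:
  P1: U <- Q -> M -> J <- T
  P2: U <- Q -> H -> J <- T
  P3: U <- Q -> J <- T
  P4: U <- M <- Q -> H -> J <- T
  P5: U <- M <- Q -> J <- T
  P6: U <- M -> J <- T
Each backdoor path contains an unconditioned collider, so every path is already blocked with the empty conditioning set:
  P1: blocked at collider J (neither it nor any descendant is in the conditioning set).
  P2: blocked at collider J (neither it nor any descendant is in the conditioning set).
  P3: blocked at collider J (neither it nor any descendant is in the conditioning set).
  P4: blocked at collider J (neither it nor any descendant is in the conditioning set).
  P5: blocked at collider J (neither it nor any descendant is in the conditioning set).
  P6: blocked at collider J (neither it nor any descendant is in the conditioning set).
The empty set is therefore the unique smallest valid set.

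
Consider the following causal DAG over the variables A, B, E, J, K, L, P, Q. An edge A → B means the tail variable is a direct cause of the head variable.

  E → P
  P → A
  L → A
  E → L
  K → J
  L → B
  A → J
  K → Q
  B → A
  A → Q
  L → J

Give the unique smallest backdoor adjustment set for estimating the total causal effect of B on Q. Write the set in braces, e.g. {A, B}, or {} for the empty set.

Variables eligible for adjustment (non-descendants of B, excluding B and Q): {E, K, L, P}.
Backdoor paths from B to Q:
  P1: B <- L <- E -> P -> A -> Q
  P2: B <- L <- E -> P -> A -> J <- K -> Q
  P3: B <- L -> A -> Q
  P4: B <- L -> A -> J <- K -> Q
  P5: B <- L -> J <- K -> Q
  P6: B <- L -> J <- A -> Q
The empty set is not sufficient: P1 (B <- L <- E -> P -> A -> Q) has no collider blocking it and no conditioned non-collider, so it is open.
Try {L}:
  P1: blocked at chain node L ∈ conditioning set.
  P2: blocked at chain node L ∈ conditioning set.
  P3: blocked at fork node L ∈ conditioning set.
  P4: blocked at fork node L ∈ conditioning set.
  P5: blocked at fork node L ∈ conditioning set.
  P6: blocked at fork node L ∈ conditioning set.
{L} contains no descendant of B and blocks every backdoor path.
No other singleton works — e.g. {E} leaves P3 open — so {L} is the unique smallest valid adjustment set.

{L}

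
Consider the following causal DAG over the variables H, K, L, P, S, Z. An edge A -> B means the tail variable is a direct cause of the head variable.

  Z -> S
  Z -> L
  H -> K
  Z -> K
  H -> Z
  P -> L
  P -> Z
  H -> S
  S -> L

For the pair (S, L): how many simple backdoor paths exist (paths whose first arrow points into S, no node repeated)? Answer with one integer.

A backdoor path from S to L is any simple undirected path whose first edge points into S (i.e. leaves S via a parent).
Parents of S: {H, Z}.
Enumerating:
  P1: S <- H -> Z <- P -> L
  P2: S <- H -> Z -> L
  P3: S <- H -> K <- Z <- P -> L
  P4: S <- H -> K <- Z -> L
  P5: S <- Z <- P -> L
  P6: S <- Z -> L
That exhausts the simple backdoor paths. Count: 6.

6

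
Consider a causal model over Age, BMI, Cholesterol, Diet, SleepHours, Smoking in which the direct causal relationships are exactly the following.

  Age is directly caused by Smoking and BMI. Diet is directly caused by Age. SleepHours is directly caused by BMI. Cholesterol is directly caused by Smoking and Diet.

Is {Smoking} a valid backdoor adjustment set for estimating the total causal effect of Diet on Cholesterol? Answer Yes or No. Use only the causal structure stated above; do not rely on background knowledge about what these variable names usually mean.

Backdoor paths from Diet to Cholesterol (paths whose first edge points into Diet):
  P1: Diet <- Age <- Smoking -> Cholesterol
Condition 1 (no descendant of Diet in the set): holds — descendants of Diet are {Cholesterol}; none are in {Smoking}.
Condition 2 (every backdoor path blocked by {Smoking}):
  P1: blocked at fork node Smoking ∈ conditioning set.
{Smoking} satisfies the backdoor criterion.

Yes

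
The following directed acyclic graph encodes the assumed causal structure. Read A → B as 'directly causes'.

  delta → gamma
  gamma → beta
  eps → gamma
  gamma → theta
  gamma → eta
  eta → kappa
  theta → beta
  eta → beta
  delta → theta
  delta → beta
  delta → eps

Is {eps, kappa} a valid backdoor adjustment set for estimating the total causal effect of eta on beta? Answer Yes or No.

No

Backdoor paths from eta to beta (paths whose first edge points into eta):
  P1: eta <- gamma <- delta -> theta -> beta
  P2: eta <- gamma <- delta -> beta
  P3: eta <- gamma <- eps <- delta -> theta -> beta
  P4: eta <- gamma <- eps <- delta -> beta
  P5: eta <- gamma -> theta <- delta -> beta
  P6: eta <- gamma -> theta -> beta
  P7: eta <- gamma -> beta
Condition 1 (no descendant of eta in the set): FAILS — kappa is a descendant of eta.
Condition 2 (every backdoor path blocked by {eps, kappa}):
  P1: open — no interior node is in the conditioning set.
  P2: open — no interior node is in the conditioning set.
  P3: blocked at chain node eps ∈ conditioning set.
  P4: blocked at chain node eps ∈ conditioning set.
  P5: blocked at collider theta (neither it nor any descendant is in the conditioning set).
  P6: open — no interior node is in the conditioning set.
  P7: open — no interior node is in the conditioning set.
{eps, kappa} does not satisfy the backdoor criterion.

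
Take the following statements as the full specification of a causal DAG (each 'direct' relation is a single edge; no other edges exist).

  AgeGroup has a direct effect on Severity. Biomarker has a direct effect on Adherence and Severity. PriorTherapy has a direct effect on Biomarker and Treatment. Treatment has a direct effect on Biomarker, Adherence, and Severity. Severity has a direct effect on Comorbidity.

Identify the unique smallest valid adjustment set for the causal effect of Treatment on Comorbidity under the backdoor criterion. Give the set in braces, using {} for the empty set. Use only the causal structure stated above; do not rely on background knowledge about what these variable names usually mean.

{PriorTherapy}

Variables eligible for adjustment (non-descendants of Treatment, excluding Treatment and Comorbidity): {AgeGroup, PriorTherapy}.
Backdoor paths from Treatment to Comorbidity:
  P1: Treatment <- PriorTherapy -> Biomarker -> Severity -> Comorbidity
The empty set is not sufficient: P1 (Treatment <- PriorTherapy -> Biomarker -> Severity -> Comorbidity) has no collider blocking it and no conditioned non-collider, so it is open.
Try {PriorTherapy}:
  P1: blocked at fork node PriorTherapy ∈ conditioning set.
{PriorTherapy} contains no descendant of Treatment and blocks every backdoor path.
No other singleton works — e.g. {AgeGroup} leaves P1 open — so {PriorTherapy} is the unique smallest valid adjustment set.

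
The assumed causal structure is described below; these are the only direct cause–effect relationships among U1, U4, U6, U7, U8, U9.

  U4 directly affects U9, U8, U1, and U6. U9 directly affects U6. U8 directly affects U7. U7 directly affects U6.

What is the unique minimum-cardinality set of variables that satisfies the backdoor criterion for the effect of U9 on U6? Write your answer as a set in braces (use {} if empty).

Variables eligible for adjustment (non-descendants of U9, excluding U9 and U6): {U1, U4, U7, U8}.
Backdoor paths from U9 to U6:
  P1: U9 <- U4 -> U8 -> U7 -> U6
  P2: U9 <- U4 -> U6
The empty set is not sufficient: P1 (U9 <- U4 -> U8 -> U7 -> U6) has no collider blocking it and no conditioned non-collider, so it is open.
Try {U4}:
  P1: blocked at fork node U4 ∈ conditioning set.
  P2: blocked at fork node U4 ∈ conditioning set.
{U4} contains no descendant of U9 and blocks every backdoor path.
No other singleton works — e.g. {U8} leaves P2 open — so {U4} is the unique smallest valid adjustment set.

{U4}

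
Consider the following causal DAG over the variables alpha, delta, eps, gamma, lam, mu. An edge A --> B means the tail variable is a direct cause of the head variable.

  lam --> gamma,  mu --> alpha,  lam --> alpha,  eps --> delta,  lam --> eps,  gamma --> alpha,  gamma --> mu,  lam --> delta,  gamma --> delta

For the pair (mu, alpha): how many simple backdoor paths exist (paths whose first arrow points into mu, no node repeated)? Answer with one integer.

4

A backdoor path from mu to alpha is any simple undirected path whose first edge points into mu (i.e. leaves mu via a parent).
Parents of mu: {gamma}.
Enumerating:
  P1: mu <- gamma <- lam -> alpha
  P2: mu <- gamma -> delta <- lam -> alpha
  P3: mu <- gamma -> delta <- eps <- lam -> alpha
  P4: mu <- gamma -> alpha
That exhausts the simple backdoor paths. Count: 4.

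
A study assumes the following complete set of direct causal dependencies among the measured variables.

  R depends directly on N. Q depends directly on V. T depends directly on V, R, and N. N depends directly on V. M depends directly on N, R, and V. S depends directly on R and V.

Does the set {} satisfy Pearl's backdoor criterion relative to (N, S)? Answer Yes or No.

Backdoor paths from N to S (paths whose first edge points into N):
  P1: N <- V -> S
  P2: N <- V -> T <- R -> S
  P3: N <- V -> M <- R -> S
Condition 1 (no descendant of N in the set): holds — descendants of N are {M, R, S, T}; none are in {}.
Condition 2 (every backdoor path blocked by {}):
  P1: open — no interior node is in the conditioning set.
  P2: blocked at collider T (neither it nor any descendant is in the conditioning set).
  P3: blocked at collider M (neither it nor any descendant is in the conditioning set).
{} does not satisfy the backdoor criterion.

No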